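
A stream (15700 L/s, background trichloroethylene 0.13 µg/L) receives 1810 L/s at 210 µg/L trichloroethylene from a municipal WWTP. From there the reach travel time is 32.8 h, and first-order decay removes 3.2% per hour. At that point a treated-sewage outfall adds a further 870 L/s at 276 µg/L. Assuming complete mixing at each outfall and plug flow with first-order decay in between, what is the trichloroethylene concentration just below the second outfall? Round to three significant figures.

After mixing, C = (15700·0.1300 + 1810·210.0) / 17510 = 382100/17510 = 21.82 µg/L; combined flow 17510 L/s.
3.2%/h lost → k = −ln(1 − 0.032) = 0.03252 h⁻¹.
After decay, C = 21.82 × e^(−kt) = 21.82 × 0.3441 = 7.510 µg/L.
Second outfall: C = (17510·7.510 + 870.0·276.0)/18380 = 20.22 µg/L.

20.2 µg/L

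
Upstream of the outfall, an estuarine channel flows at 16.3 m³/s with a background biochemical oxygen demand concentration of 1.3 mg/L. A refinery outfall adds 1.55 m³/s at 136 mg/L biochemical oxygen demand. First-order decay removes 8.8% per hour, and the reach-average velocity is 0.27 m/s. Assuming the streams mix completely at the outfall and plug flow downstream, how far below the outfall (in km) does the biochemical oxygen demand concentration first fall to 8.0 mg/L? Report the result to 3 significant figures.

Mixed concentration C = ΣQC/ΣQ = (16.30·1.300 + 1.550·136.0) / 17.85 = 232.0/17.85 = 13.00 mg/L.
8.8%/h lost → k = −ln(1 − 0.088) = 0.09212 h⁻¹.
Set 13.00·exp(−k·t) = 8.0 → t = ln(13.00/8.0)/k = 18960 s = 5.268 h.
Distance = v·t = 0.27·18960 = 5120 m = 5.120 km.

5.12 km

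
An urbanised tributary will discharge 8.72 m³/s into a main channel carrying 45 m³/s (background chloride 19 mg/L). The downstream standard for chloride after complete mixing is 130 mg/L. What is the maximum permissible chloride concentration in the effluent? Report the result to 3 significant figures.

At the limit, (Qr·Cr + Qe·Cₑ)/(Qr + Qe) = 130:
Cₑ = (53.72·130 − 45.00·19.00) / 8.720 = 702.8 mg/L.

703 mg/L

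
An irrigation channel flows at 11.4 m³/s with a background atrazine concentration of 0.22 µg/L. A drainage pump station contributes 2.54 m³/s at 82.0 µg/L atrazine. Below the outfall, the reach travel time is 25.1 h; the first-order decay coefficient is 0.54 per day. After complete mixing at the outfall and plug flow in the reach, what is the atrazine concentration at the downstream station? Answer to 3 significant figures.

Flow-weighted average: C = (11.40·0.2200 + 2.540·82.00) / 13.94 = 210.8/13.94 = 15.12 µg/L.
Applying C = C₀e^(−kt): 15.12 × 0.5685 = 8.596 µg/L.

8.60 µg/L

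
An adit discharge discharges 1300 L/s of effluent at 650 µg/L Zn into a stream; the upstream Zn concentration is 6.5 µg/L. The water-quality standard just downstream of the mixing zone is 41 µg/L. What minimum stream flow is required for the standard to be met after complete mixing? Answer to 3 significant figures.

Set C_mix = 41: (Q·6.500 + 1300·650.0) / (Q + 1300) = 41
→ Q = 1300·(650.0 − 41)/(41 − 6.500) = 22950 L/s.

22900 L/s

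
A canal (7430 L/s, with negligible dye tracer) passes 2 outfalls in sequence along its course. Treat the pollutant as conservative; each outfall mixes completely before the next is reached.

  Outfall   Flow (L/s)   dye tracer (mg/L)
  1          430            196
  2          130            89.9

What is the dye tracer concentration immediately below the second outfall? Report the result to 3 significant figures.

12.0 mg/L

Below outfall 1: Q → 7860 L/s, C = (7430·0 + 430.0·196.0)/7860 = 10.72 mg/L.
Below outfall 2: Q → 7990 L/s, C = (7860·10.72 + 130.0·89.90)/7990 = 12.01 mg/L.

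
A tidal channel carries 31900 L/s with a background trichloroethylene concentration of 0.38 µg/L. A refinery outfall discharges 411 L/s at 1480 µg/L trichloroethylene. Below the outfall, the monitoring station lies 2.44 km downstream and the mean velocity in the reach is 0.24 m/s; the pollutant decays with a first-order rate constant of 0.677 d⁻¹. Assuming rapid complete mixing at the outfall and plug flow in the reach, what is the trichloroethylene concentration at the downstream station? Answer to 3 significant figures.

17.7 µg/L

Mass balance: C = (31900·0.3800 + 411.0·1480) / 32310 = 620400/32310 = 19.20 µg/L.
Travel time t = 2.44·1000 / 0.24 = 10170 s = 2.824 h.
First-order decay: C = 19.20·exp(−k·t) = 19.20·0.9234 = 17.73 µg/L.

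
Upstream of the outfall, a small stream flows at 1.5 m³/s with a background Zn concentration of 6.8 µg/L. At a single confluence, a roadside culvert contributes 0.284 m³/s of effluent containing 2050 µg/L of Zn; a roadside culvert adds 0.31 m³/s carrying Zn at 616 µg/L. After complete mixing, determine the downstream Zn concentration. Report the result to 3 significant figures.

After mixing, C = (1.500·6.800 + 0.2840·2050 + 0.3100·616.0) / 2.094 = 783.4/2.094 = 374.1 µg/L.

374 µg/L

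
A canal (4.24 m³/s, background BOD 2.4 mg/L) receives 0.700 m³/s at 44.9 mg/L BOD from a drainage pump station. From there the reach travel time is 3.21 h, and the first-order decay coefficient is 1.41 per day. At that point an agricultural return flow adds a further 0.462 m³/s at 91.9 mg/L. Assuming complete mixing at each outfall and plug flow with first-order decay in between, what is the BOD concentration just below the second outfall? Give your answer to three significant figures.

14.2 mg/L

After mixing, C = (4.240·2.400 + 0.7000·44.90) / 4.940 = 41.61/4.940 = 8.422 mg/L; combined flow 4.940 m³/s.
After decay, C = 8.422 × e^(−kt) = 8.422 × 0.8281 = 6.975 mg/L.
At the second outfall, C = (4.940·6.975 + 0.4620·91.90) / (4.940 + 0.4620) = 14.24 mg/L.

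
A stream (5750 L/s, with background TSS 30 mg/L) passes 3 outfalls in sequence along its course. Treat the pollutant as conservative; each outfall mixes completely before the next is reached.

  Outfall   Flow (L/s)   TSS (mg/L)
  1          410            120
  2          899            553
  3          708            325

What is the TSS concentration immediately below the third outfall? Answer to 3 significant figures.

122 mg/L

Below outfall 1: Q → 6160 L/s, C = (5750·30.00 + 410.0·120.0)/6160 = 35.99 mg/L.
Below outfall 2: Q → 7059 L/s, C = (6160·35.99 + 899.0·553.0)/7059 = 101.8 mg/L.
Below outfall 3: Q → 7767 L/s, C = (7059·101.8 + 708.0·325.0)/7767 = 122.2 mg/L.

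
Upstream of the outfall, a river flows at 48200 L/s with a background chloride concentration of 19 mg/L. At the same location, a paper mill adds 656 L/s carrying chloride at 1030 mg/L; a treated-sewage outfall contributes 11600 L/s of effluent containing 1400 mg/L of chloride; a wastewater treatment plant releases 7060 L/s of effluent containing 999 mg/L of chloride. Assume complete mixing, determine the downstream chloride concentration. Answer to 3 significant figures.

Mass balance: C = (48200·19.00 + 656.0·1030 + 11600·1400 + 7060·999.0) / 67520 = 24880000/67520 = 368.6 mg/L.

369 mg/L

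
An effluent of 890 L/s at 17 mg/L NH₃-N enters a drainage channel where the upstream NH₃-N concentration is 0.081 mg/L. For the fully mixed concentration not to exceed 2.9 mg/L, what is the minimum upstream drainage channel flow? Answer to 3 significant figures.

Set C_mix = 2.9: (Q·0.08100 + 890.0·17.00) / (Q + 890.0) = 2.9
→ Q = 890.0·(17.00 − 2.9)/(2.9 − 0.08100) = 4452 L/s.

4450 L/s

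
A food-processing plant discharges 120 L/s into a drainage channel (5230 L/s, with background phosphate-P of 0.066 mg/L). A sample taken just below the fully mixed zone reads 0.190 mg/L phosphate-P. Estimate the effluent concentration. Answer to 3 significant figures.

5.59 mg/L

Mass balance: 5230·0.06600 + 120.0·Cₑ = 5350·0.1900
→ Cₑ = (5350·0.1900 − 5230·0.06600) / 120.0 = 5.594 mg/L.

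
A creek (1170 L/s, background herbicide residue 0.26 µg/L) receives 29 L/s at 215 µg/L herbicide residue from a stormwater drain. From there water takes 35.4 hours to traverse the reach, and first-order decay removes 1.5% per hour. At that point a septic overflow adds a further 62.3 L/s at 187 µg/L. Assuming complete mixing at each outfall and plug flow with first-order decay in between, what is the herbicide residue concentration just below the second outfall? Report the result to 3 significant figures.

Flow-weighted average: C = (1170·0.2600 + 29.00·215.0) / 1199 = 6539/1199 = 5.454 µg/L; combined flow 1199 L/s.
1.5%/h lost → k = −ln(1 − 0.015) = 0.01511 h⁻¹.
After decay, C = 5.454 × e^(−kt) = 5.454 × 0.5857 = 3.194 µg/L.
Second outfall: C = (1199·3.194 + 62.30·187.0)/1261 = 12.27 µg/L.

12.3 µg/L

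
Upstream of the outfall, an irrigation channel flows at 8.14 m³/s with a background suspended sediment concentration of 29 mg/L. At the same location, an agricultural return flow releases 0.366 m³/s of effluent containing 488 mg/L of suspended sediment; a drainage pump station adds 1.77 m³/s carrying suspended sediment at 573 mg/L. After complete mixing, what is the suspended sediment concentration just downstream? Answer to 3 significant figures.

139 mg/L

Flow-weighted average: C = (8.140·29.00 + 0.3660·488.0 + 1.770·573.0) / 10.28 = 1429/10.28 = 139.1 mg/L.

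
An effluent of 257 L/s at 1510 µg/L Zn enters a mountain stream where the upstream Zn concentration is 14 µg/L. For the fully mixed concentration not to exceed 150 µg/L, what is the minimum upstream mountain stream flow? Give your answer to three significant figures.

Set C_mix = 150: (Q·14.00 + 257.0·1510) / (Q + 257.0) = 150
→ Q = 257.0·(1510 − 150)/(150 − 14.00) = 2570 L/s.

2570 L/s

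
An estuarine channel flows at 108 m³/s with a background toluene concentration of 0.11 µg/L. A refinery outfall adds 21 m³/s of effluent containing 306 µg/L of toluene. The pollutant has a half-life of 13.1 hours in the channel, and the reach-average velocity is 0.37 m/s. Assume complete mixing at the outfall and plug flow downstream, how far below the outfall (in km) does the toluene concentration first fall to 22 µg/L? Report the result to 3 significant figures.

20.6 km

Conservation of mass: C = (108.0·0.1100 + 21.00·306.0) / 129.0 = 6438/129.0 = 49.91 µg/L.
Half-life 13.1 h → k = ln 2 / 13.1 = 0.05291 h⁻¹ = 1.270 d⁻¹.
Set 49.91·exp(−k·t) = 22 → t = ln(49.91/22)/k = 55730 s = 15.48 h.
Distance = v·t = 0.37·55730 = 20620 m = 20.62 km.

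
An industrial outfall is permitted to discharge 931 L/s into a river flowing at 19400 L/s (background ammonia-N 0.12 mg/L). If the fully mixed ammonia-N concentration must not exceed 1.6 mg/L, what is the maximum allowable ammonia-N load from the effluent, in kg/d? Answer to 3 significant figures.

2610 kg/d

Mass balance at the limit: 19400·0.1200 + 931.0·Cₑ = 20330·1.6 → Cₑ = 32.44 mg/L.
931.0 L/s = 0.9310 m³/s. Load = 0.9310 m³/s × 32.44 g/m³ × 86 400 s/d = 2609 kg/d.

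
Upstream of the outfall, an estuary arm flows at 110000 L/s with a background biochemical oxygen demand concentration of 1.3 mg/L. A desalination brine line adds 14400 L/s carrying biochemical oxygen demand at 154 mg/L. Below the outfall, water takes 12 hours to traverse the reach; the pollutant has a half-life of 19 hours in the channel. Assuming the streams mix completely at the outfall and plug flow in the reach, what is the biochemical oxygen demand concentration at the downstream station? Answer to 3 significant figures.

Mixed concentration C = ΣQC/ΣQ = (110000·1.300 + 14400·154.0) / 124400 = 2361000/124400 = 18.98 mg/L.
Half-life 19 h → k = ln 2 / 19 = 0.03648 h⁻¹ = 0.8756 d⁻¹.
First-order decay: C = 18.98·exp(−k·t) = 18.98·0.6455 = 12.25 mg/L.

12.2 mg/L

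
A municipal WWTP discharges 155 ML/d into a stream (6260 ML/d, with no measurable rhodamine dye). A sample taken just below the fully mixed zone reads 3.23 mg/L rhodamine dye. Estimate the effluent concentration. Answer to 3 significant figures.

134 mg/L

Mass balance: 6260·0 + 155.0·Cₑ = 6415·3.230
→ Cₑ = (6415·3.230 − 6260·0) / 155.0 = 133.7 mg/L.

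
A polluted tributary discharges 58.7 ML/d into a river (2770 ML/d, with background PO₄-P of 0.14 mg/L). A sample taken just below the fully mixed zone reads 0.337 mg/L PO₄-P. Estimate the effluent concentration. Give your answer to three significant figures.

Mass balance: 2770·0.1400 + 58.70·Cₑ = 2829·0.3370
→ Cₑ = (2829·0.3370 − 2770·0.1400) / 58.70 = 9.633 mg/L.

9.63 mg/L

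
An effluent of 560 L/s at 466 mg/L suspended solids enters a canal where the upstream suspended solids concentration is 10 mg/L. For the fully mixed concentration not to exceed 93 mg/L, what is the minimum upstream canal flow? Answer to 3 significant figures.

Set C_mix = 93: (Q·10.00 + 560.0·466.0) / (Q + 560.0) = 93
→ Q = 560.0·(466.0 − 93)/(93 − 10.00) = 2517 L/s.

2520 L/s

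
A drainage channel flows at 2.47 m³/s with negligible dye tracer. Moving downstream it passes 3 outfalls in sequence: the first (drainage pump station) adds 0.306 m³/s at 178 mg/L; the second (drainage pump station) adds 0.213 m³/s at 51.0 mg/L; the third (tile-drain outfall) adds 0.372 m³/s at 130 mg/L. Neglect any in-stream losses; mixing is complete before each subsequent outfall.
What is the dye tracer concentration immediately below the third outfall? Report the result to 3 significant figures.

Outfall 1: combined Q = 2.776 m³/s; C = (2.470·0 + 0.3060·178.0)/2.776 = 19.62 mg/L.
Outfall 2: combined Q = 2.989 m³/s; C = (2.776·19.62 + 0.2130·51.00)/2.989 = 21.86 mg/L.
Outfall 3: combined Q = 3.361 m³/s; C = (2.989·21.86 + 0.3720·130.0)/3.361 = 33.83 mg/L.

33.8 mg/L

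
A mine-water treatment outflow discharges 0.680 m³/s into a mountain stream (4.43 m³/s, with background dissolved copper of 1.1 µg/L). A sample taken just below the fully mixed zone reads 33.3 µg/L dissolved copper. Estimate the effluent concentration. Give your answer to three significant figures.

243 µg/L

Mass balance: 4.430·1.100 + 0.6800·Cₑ = 5.110·33.30
→ Cₑ = (5.110·33.30 − 4.430·1.100) / 0.6800 = 243.1 µg/L.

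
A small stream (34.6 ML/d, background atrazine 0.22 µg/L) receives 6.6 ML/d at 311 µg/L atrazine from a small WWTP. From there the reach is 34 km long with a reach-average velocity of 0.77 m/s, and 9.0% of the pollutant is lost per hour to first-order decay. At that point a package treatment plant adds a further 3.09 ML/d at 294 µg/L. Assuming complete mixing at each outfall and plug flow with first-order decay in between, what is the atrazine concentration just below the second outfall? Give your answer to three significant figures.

35.1 µg/L

After mixing, C = (34.60·0.2200 + 6.600·311.0) / 41.20 = 2060/41.20 = 50.01 µg/L; combined flow 41.20 ML/d.
Travel time t = 34·1000 / 0.77 = 44160 s = 12.27 h.
9.0%/h lost → k = −ln(1 − 0.09) = 0.09431 h⁻¹.
Applying C = C₀e^(−kt): 50.01 × 0.3145 = 15.73 µg/L.
At the second outfall, C = (41.20·15.73 + 3.090·294.0) / (41.20 + 3.090) = 35.14 µg/L.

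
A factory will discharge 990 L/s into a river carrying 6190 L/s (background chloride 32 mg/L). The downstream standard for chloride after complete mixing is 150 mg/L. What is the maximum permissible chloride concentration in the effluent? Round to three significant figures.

At the limit, (Qr·Cr + Qe·Cₑ)/(Qr + Qe) = 150:
Cₑ = (7180·150 − 6190·32.00) / 990.0 = 887.8 mg/L.

888 mg/L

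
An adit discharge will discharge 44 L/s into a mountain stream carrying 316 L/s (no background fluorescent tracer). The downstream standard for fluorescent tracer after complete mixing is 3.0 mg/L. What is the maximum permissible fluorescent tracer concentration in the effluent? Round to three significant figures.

24.5 mg/L

At the limit, (Qr·Cr + Qe·Cₑ)/(Qr + Qe) = 3.0:
Cₑ = (360.0·3.0 − 316.0·0) / 44.00 = 24.55 mg/L.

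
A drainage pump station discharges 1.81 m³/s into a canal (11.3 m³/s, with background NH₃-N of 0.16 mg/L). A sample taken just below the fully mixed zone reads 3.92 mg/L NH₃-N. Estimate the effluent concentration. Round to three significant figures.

Mass balance: 11.30·0.1600 + 1.810·Cₑ = 13.11·3.920
→ Cₑ = (13.11·3.920 − 11.30·0.1600) / 1.810 = 27.39 mg/L.

27.4 mg/L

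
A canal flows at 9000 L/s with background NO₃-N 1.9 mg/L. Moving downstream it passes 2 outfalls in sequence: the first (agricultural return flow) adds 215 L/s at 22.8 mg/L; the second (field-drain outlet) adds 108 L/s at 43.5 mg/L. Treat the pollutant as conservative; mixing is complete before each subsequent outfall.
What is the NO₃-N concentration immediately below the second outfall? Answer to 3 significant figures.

After outfall 1: Q = 9000 + 215.0 = 9215 L/s; C = (9000·1.900 + 215.0·22.80)/9215 = 2.388 mg/L.
After outfall 2: Q = 9215 + 108.0 = 9323 L/s; C = (9215·2.388 + 108.0·43.50)/9323 = 2.864 mg/L.

2.86 mg/L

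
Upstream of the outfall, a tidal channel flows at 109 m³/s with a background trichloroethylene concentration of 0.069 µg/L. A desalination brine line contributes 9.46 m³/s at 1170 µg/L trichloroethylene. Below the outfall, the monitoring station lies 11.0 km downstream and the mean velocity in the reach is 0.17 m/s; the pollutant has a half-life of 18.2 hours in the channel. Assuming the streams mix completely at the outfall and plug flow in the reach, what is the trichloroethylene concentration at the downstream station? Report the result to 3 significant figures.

47.2 µg/L

Mass balance: C = (109.0·0.06900 + 9.460·1170) / 118.5 = 11080/118.5 = 93.50 µg/L.
Travel time t = 11.0·1000 / 0.17 = 64710 s = 17.97 h.
Half-life 18.2 h → k = ln 2 / 18.2 = 0.03809 h⁻¹ = 0.9140 d⁻¹.
Decay over the reach: 93.50·exp(−kt) = 93.50·0.5043 = 47.15 µg/L.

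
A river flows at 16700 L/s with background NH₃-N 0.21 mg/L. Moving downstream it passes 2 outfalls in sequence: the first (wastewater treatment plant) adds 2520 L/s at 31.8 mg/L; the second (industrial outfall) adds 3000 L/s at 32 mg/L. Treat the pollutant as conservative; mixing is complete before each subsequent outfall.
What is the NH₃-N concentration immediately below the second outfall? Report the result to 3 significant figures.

Outfall 1: combined Q = 19220 L/s; C = (16700·0.2100 + 2520·31.80)/19220 = 4.352 mg/L.
Outfall 2: combined Q = 22220 L/s; C = (19220·4.352 + 3000·32.00)/22220 = 8.085 mg/L.

8.08 mg/L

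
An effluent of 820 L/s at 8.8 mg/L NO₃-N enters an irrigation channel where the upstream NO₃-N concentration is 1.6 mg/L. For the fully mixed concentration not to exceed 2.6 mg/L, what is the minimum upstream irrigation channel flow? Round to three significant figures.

Set C_mix = 2.6: (Q·1.600 + 820.0·8.800) / (Q + 820.0) = 2.6
→ Q = 820.0·(8.800 − 2.6)/(2.6 − 1.600) = 5084 L/s.

5080 L/s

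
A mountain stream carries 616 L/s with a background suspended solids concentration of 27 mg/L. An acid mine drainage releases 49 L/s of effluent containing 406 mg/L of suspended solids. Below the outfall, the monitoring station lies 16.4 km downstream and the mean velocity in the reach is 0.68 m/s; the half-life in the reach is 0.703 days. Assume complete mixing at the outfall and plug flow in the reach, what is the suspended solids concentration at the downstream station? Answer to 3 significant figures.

Mass balance: C = (616.0·27.00 + 49.00·406.0) / 665.0 = 36530/665.0 = 54.93 mg/L.
Travel time t = 16.4·1000 / 0.68 = 24120 s = 6.699 h.
Half-life 0.703 d → k = ln 2 / 0.703 = 0.9860 d⁻¹.
First-order decay: C = 54.93·exp(−k·t) = 54.93·0.7594 = 41.71 mg/L.

41.7 mg/L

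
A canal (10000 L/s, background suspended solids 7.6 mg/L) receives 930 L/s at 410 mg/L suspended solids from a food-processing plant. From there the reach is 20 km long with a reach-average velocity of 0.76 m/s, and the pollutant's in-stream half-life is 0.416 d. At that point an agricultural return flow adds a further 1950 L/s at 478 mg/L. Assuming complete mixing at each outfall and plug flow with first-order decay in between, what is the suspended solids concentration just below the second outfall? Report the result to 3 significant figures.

93.7 mg/L

Mass balance: C = (10000·7.600 + 930.0·410.0) / 10930 = 457300/10930 = 41.84 mg/L; combined flow 10930 L/s.
Travel time t = 20·1000 / 0.76 = 26320 s = 7.310 h.
Half-life 0.416 d → k = ln 2 / 0.416 = 1.666 d⁻¹.
Decay over the reach: 41.84·exp(−kt) = 41.84·0.6020 = 25.19 mg/L.
Second outfall: C = (10930·25.19 + 1950·478.0)/12880 = 93.74 mg/L.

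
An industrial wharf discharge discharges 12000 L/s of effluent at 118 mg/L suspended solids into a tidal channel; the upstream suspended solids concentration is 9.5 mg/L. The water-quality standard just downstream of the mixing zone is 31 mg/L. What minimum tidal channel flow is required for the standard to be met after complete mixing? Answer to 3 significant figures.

Set C_mix = 31: (Q·9.500 + 12000·118.0) / (Q + 12000) = 31
→ Q = 12000·(118.0 − 31)/(31 − 9.500) = 48560 L/s.

48600 L/s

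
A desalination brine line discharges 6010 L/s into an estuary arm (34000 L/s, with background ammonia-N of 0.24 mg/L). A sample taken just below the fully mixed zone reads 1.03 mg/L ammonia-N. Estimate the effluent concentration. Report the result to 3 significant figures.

5.50 mg/L

Mass balance: 34000·0.2400 + 6010·Cₑ = 40010·1.030
→ Cₑ = (40010·1.030 − 34000·0.2400) / 6010 = 5.499 mg/L.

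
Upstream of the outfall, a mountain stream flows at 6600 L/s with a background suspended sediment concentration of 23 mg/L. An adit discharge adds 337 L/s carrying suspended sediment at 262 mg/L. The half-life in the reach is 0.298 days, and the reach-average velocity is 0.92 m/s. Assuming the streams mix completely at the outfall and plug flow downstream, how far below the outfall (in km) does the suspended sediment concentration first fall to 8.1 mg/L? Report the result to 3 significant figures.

Flow-weighted average: C = (6600·23.00 + 337.0·262.0) / 6937 = 240100/6937 = 34.61 mg/L.
Half-life 0.298 d → k = ln 2 / 0.298 = 2.326 d⁻¹.
Set 34.61·exp(−k·t) = 8.1 → t = ln(34.61/8.1)/k = 53950 s = 14.99 h.
Distance = v·t = 0.92·53950 = 49630 m = 49.63 km.

49.6 km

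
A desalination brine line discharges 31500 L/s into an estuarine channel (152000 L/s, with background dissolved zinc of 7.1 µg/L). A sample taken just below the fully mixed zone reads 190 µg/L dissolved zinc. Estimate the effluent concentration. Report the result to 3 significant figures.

Mass balance: 152000·7.100 + 31500·Cₑ = 183500·190.0
→ Cₑ = (183500·190.0 − 152000·7.100) / 31500 = 1073 µg/L.

1070 µg/L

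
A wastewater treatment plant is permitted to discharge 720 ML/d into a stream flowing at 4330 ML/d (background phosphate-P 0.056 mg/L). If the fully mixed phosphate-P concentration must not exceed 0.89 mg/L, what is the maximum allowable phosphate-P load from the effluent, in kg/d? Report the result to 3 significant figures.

4250 kg/d

Mass balance at the limit: 4330·0.05600 + 720.0·Cₑ = 5050·0.89 → Cₑ = 5.906 mg/L.
720.0 ML/d = 8.333 m³/s. Load = 8.333 m³/s × 5.906 g/m³ × 86 400 s/d = 4252 kg/d.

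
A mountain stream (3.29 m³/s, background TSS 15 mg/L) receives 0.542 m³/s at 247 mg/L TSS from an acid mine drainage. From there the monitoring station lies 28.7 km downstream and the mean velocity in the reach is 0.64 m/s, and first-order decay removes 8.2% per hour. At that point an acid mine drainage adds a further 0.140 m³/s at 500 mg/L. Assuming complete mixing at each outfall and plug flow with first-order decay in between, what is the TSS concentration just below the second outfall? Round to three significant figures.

Conservation of mass: C = (3.290·15.00 + 0.5420·247.0) / 3.832 = 183.2/3.832 = 47.81 mg/L; combined flow 3.832 m³/s.
Travel time t = 28.7·1000 / 0.64 = 44840 s = 12.46 h.
8.2%/h lost → k = −ln(1 − 0.082) = 0.08556 h⁻¹.
Decay over the reach: 47.81·exp(−kt) = 47.81·0.3445 = 16.47 mg/L.
At the second outfall, C = (3.832·16.47 + 0.1400·500.0) / (3.832 + 0.1400) = 33.51 mg/L.

33.5 mg/L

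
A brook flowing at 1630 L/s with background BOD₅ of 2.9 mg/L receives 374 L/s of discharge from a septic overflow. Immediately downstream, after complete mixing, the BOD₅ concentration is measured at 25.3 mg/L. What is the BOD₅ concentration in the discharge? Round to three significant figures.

123 mg/L

Mass balance: 1630·2.900 + 374.0·Cₑ = 2004·25.30
→ Cₑ = (2004·25.30 − 1630·2.900) / 374.0 = 122.9 mg/L.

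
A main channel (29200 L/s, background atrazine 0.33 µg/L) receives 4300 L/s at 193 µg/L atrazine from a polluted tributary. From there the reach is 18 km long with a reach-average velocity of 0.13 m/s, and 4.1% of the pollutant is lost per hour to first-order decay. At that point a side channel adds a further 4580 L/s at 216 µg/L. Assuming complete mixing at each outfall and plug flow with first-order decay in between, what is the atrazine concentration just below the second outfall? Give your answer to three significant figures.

30.4 µg/L

Flow-weighted average: C = (29200·0.3300 + 4300·193.0) / 33500 = 839500/33500 = 25.06 µg/L; combined flow 33500 L/s.
Travel time t = 18·1000 / 0.13 = 138500 s = 38.46 h.
4.1%/h lost → k = −ln(1 − 0.041) = 0.04186 h⁻¹.
First-order decay: C = 25.06·exp(−k·t) = 25.06·0.1999 = 5.009 µg/L.
Second outfall: C = (33500·5.009 + 4580·216.0)/38080 = 30.39 µg/L.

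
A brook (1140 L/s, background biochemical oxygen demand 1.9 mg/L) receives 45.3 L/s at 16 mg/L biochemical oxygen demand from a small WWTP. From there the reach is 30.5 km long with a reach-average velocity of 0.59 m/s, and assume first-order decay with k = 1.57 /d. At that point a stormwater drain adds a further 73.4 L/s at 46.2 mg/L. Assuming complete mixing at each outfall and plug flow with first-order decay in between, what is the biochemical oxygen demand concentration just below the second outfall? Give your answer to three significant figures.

Mixed concentration C = ΣQC/ΣQ = (1140·1.900 + 45.30·16.00) / 1185 = 2891/1185 = 2.439 mg/L; combined flow 1185 L/s.
Travel time t = 30.5·1000 / 0.59 = 51690 s = 14.36 h.
First-order decay: C = 2.439·exp(−k·t) = 2.439·0.3909 = 0.9533 mg/L.
At the second outfall, C = (1185·0.9533 + 73.40·46.20) / (1185 + 73.40) = 3.592 mg/L.

3.59 mg/L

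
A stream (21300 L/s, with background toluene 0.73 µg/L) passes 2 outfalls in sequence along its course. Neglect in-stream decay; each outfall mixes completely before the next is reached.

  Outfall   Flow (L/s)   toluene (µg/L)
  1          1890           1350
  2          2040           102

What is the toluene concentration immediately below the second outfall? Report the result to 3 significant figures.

Outfall 1: combined Q = 23190 L/s; C = (21300·0.7300 + 1890·1350)/23190 = 110.7 µg/L.
Outfall 2: combined Q = 25230 L/s; C = (23190·110.7 + 2040·102.0)/25230 = 110.0 µg/L.

110 µg/L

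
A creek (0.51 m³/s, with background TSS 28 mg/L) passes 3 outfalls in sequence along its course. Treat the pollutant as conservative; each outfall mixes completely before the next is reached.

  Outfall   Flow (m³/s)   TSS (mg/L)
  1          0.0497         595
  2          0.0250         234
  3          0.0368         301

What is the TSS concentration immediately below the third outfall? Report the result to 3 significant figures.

Outfall 1: combined Q = 0.5597 m³/s; C = (0.5100·28.00 + 0.04970·595.0)/0.5597 = 78.35 mg/L.
Outfall 2: combined Q = 0.5847 m³/s; C = (0.5597·78.35 + 0.02500·234.0)/0.5847 = 85.00 mg/L.
Outfall 3: combined Q = 0.6215 m³/s; C = (0.5847·85.00 + 0.03680·301.0)/0.6215 = 97.79 mg/L.

97.8 mg/L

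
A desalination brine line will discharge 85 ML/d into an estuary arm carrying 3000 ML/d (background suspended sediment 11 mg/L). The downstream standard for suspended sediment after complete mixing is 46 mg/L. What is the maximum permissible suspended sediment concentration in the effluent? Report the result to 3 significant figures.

At the limit, (Qr·Cr + Qe·Cₑ)/(Qr + Qe) = 46:
Cₑ = (3085·46 − 3000·11.00) / 85.00 = 1281 mg/L.

1280 mg/L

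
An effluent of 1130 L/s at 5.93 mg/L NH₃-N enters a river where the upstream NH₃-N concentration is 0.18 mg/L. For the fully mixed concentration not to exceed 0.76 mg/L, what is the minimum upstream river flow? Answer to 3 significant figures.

10100 L/s

Set C_mix = 0.76: (Q·0.1800 + 1130·5.930) / (Q + 1130) = 0.76
→ Q = 1130·(5.930 − 0.76)/(0.76 − 0.1800) = 10070 L/s.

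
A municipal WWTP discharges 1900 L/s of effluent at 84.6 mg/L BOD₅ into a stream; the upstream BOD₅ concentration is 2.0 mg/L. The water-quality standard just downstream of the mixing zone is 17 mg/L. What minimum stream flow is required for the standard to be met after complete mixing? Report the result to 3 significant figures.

8560 L/s

Set C_mix = 17: (Q·2.000 + 1900·84.60) / (Q + 1900) = 17
→ Q = 1900·(84.60 − 17)/(17 − 2.000) = 8563 L/s.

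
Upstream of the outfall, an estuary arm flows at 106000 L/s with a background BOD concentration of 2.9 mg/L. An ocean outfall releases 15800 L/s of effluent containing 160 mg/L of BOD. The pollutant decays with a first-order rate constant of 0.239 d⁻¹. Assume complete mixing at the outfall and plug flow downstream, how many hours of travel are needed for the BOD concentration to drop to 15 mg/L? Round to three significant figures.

Flow-weighted average: C = (106000·2.900 + 15800·160.0) / 121800 = 2835000/121800 = 23.28 mg/L.
23.28·exp(−k·t) = 15 → t = ln(23.28/15)/k = 158900 s = 44.13 h.

44.1 h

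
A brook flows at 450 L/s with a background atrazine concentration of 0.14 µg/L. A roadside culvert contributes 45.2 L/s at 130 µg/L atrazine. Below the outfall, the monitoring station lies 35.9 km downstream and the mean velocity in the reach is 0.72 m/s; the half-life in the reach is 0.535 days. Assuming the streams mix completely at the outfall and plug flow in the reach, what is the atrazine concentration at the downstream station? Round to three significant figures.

5.68 µg/L

Mass balance: C = (450.0·0.1400 + 45.20·130.0) / 495.2 = 5939/495.2 = 11.99 µg/L.
Travel time t = 35.9·1000 / 0.72 = 49860 s = 13.85 h.
Half-life 0.535 d → k = ln 2 / 0.535 = 1.296 d⁻¹.
After decay, C = 11.99 × e^(−kt) = 11.99 × 0.4735 = 5.678 µg/L.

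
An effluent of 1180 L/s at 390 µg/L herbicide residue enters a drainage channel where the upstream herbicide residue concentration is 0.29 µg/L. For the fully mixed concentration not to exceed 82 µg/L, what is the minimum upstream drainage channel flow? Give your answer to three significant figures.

Set C_mix = 82: (Q·0.2900 + 1180·390.0) / (Q + 1180) = 82
→ Q = 1180·(390.0 − 82)/(82 − 0.2900) = 4448 L/s.

4450 L/s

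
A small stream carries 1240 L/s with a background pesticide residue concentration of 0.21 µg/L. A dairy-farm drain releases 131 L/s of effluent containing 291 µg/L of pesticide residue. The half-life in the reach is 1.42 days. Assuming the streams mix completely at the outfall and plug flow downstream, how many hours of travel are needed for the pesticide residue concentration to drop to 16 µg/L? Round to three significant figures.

Flow-weighted average: C = (1240·0.2100 + 131.0·291.0) / 1371 = 38380/1371 = 28.00 µg/L.
Half-life 1.42 d → k = ln 2 / 1.42 = 0.4881 d⁻¹.
28.00·exp(−k·t) = 16 → t = ln(28.00/16)/k = 99020 s = 27.51 h.

27.5 h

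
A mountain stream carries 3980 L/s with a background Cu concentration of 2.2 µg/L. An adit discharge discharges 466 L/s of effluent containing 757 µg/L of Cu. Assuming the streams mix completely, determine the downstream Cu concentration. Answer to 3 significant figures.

81.3 µg/L

Mixed concentration C = ΣQC/ΣQ = (3980·2.200 + 466.0·757.0) / 4446 = 361500/4446 = 81.31 µg/L.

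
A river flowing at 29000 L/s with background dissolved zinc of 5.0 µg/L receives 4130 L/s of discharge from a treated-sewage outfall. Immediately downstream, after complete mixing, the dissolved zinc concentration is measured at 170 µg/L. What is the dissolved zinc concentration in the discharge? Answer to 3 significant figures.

Mass balance: 29000·5.000 + 4130·Cₑ = 33130·170.0
→ Cₑ = (33130·170.0 − 29000·5.000) / 4130 = 1329 µg/L.

1330 µg/L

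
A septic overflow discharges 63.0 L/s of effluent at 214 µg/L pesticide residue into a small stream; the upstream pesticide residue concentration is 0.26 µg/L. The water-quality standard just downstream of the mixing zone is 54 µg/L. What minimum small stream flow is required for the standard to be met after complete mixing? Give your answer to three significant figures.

Set C_mix = 54: (Q·0.2600 + 63.00·214.0) / (Q + 63.00) = 54
→ Q = 63.00·(214.0 − 54)/(54 − 0.2600) = 187.6 L/s.

188 L/s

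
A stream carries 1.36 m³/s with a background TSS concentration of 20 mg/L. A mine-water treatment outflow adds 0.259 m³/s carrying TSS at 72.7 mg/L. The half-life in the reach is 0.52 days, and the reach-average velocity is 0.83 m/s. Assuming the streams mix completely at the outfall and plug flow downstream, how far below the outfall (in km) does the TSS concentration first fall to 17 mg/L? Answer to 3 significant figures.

After mixing, C = (1.360·20.00 + 0.2590·72.70) / 1.619 = 46.03/1.619 = 28.43 mg/L.
Half-life 0.52 d → k = ln 2 / 0.52 = 1.333 d⁻¹.
Set 28.43·exp(−k·t) = 17 → t = ln(28.43/17)/k = 33330 s = 9.259 h.
Distance = v·t = 0.83·33330 = 27670 m = 27.67 km.

27.7 km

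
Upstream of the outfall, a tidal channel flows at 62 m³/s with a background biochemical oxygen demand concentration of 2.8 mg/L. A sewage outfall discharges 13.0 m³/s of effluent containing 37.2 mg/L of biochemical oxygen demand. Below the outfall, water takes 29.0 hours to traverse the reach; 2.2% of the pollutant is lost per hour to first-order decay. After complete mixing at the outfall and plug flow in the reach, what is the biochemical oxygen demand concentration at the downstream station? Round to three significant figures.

Mixed concentration C = ΣQC/ΣQ = (62.00·2.800 + 13.00·37.20) / 75.00 = 657.2/75.00 = 8.763 mg/L.
2.2%/h lost → k = −ln(1 − 0.022) = 0.02225 h⁻¹.
Decay over the reach: 8.763·exp(−kt) = 8.763·0.5246 = 4.597 mg/L.

4.60 mg/L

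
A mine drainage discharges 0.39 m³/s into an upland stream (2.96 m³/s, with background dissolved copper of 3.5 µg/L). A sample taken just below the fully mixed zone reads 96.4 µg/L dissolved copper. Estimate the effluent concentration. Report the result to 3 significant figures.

801 µg/L

Mass balance: 2.960·3.500 + 0.3900·Cₑ = 3.350·96.40
→ Cₑ = (3.350·96.40 − 2.960·3.500) / 0.3900 = 801.5 µg/L.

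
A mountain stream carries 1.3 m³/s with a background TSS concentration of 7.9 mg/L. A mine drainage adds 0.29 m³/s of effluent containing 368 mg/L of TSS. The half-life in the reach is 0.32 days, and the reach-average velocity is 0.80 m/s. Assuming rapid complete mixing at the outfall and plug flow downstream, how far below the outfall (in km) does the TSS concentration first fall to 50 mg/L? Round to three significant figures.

After mixing, C = (1.300·7.900 + 0.2900·368.0) / 1.590 = 117.0/1.590 = 73.58 mg/L.
Half-life 0.32 d → k = ln 2 / 0.32 = 2.166 d⁻¹.
Set 73.58·exp(−k·t) = 50 → t = ln(73.58/50)/k = 15410 s = 4.281 h.
Distance = v·t = 0.80·15410 = 12330 m = 12.33 km.

12.3 km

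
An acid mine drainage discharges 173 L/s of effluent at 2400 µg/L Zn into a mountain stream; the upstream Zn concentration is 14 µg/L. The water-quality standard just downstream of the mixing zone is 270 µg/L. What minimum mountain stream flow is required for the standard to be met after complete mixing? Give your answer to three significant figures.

1440 L/s

Set C_mix = 270: (Q·14.00 + 173.0·2400) / (Q + 173.0) = 270
→ Q = 173.0·(2400 − 270)/(270 − 14.00) = 1439 L/s.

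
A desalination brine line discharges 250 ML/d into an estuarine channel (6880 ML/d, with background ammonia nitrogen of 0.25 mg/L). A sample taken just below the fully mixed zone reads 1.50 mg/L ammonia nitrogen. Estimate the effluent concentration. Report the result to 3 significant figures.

Mass balance: 6880·0.2500 + 250.0·Cₑ = 7130·1.500
→ Cₑ = (7130·1.500 − 6880·0.2500) / 250.0 = 35.90 mg/L.

35.9 mg/L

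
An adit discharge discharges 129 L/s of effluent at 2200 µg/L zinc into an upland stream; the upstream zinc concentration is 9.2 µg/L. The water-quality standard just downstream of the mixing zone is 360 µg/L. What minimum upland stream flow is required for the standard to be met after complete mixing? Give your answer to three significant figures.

Set C_mix = 360: (Q·9.200 + 129.0·2200) / (Q + 129.0) = 360
→ Q = 129.0·(2200 − 360)/(360 − 9.200) = 676.6 L/s.

677 L/s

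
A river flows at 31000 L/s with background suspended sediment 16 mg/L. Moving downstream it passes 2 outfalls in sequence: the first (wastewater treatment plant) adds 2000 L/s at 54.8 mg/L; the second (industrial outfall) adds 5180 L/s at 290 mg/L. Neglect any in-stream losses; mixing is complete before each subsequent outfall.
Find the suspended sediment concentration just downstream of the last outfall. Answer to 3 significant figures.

55.2 mg/L

Below outfall 1: Q → 33000 L/s, C = (31000·16.00 + 2000·54.80)/33000 = 18.35 mg/L.
Below outfall 2: Q → 38180 L/s, C = (33000·18.35 + 5180·290.0)/38180 = 55.21 mg/L.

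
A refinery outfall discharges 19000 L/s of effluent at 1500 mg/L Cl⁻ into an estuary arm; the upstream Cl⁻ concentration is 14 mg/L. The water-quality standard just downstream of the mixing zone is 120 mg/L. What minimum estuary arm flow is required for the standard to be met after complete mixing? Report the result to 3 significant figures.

Set C_mix = 120: (Q·14.00 + 19000·1500) / (Q + 19000) = 120
→ Q = 19000·(1500 − 120)/(120 − 14.00) = 247400 L/s.

247000 L/s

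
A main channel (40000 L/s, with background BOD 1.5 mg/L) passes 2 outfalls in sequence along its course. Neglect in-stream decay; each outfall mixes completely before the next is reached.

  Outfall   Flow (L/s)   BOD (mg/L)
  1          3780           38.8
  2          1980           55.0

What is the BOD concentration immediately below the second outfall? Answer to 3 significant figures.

6.90 mg/L

Outfall 1: combined Q = 43780 L/s; C = (40000·1.500 + 3780·38.80)/43780 = 4.721 mg/L.
Outfall 2: combined Q = 45760 L/s; C = (43780·4.721 + 1980·55.00)/45760 = 6.896 mg/L.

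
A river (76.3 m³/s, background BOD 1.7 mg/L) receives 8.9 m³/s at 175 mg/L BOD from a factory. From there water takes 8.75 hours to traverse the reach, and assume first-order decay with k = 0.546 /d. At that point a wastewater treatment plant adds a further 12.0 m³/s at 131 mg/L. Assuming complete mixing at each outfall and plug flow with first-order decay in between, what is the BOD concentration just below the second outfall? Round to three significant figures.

30.4 mg/L

Flow-weighted average: C = (76.30·1.700 + 8.900·175.0) / 85.20 = 1687/85.20 = 19.80 mg/L; combined flow 85.20 m³/s.
Decay over the reach: 19.80·exp(−kt) = 19.80·0.8195 = 16.23 mg/L.
Second outfall: C = (85.20·16.23 + 12.00·131.0)/97.20 = 30.40 mg/L.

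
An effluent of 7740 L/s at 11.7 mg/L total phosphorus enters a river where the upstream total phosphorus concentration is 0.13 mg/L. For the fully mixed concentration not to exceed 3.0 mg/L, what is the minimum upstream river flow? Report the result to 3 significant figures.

Set C_mix = 3.0: (Q·0.1300 + 7740·11.70) / (Q + 7740) = 3.0
→ Q = 7740·(11.70 − 3.0)/(3.0 − 0.1300) = 23460 L/s.

23500 L/s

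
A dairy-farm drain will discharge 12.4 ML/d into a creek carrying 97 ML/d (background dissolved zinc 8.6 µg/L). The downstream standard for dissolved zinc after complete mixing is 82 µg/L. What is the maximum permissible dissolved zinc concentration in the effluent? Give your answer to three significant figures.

656 µg/L

At the limit, (Qr·Cr + Qe·Cₑ)/(Qr + Qe) = 82:
Cₑ = (109.4·82 − 97.00·8.600) / 12.40 = 656.2 µg/L.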